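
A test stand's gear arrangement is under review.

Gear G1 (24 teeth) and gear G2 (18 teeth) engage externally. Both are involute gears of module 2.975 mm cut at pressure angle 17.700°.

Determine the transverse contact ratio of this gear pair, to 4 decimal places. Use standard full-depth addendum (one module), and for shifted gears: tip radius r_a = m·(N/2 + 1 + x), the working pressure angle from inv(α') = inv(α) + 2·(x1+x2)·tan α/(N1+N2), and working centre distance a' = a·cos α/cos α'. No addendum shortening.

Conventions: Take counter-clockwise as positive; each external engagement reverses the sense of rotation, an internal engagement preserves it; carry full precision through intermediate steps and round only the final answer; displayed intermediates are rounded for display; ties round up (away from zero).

topology: single-mesh involute geometry — m = 2.975, 24T/18T pair
base radii: r_b1 = 34.010015, r_b2 = 25.507511
tip radii: r_a1 = 38.675000, r_a2 = 29.750000
no profile shift: α' = α, a' = a
action lengths: √(r_a1²−r_b1²) = 18.413976, √(r_a2²−r_b2²) = 15.311087
base pitch p_b = π·m·cos α = 8.903801
CR = (18.413976 + 15.311087 − 62.475000·sin 17.70000°)/8.903801 = 1.654417
contact ratio ≈ 1.6544

1.6544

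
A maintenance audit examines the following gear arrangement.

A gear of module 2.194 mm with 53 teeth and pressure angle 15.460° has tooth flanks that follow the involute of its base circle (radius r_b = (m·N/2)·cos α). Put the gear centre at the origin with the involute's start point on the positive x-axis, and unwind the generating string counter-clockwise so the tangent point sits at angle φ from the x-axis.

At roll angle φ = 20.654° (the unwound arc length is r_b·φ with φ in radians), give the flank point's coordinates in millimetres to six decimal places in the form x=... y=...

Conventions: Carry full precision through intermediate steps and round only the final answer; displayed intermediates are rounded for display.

x=59.560753 y=0.863667

recognized (one wheel, involute flank): single-mesh tooth geometry, m = 2.194, N = 53
pitch radius r_p = m·N/2 = 2.194·53/2 = 58.141000
base radius r_b = r_p·cos α = 58.141000·cos 15.460° = 56.037272
roll angle φ = 20.654° = 0.36048030 rad
x = r_b·(cos φ + φ·sin φ) = 59.560753
y = r_b·(sin φ − φ·cos φ) = 0.863667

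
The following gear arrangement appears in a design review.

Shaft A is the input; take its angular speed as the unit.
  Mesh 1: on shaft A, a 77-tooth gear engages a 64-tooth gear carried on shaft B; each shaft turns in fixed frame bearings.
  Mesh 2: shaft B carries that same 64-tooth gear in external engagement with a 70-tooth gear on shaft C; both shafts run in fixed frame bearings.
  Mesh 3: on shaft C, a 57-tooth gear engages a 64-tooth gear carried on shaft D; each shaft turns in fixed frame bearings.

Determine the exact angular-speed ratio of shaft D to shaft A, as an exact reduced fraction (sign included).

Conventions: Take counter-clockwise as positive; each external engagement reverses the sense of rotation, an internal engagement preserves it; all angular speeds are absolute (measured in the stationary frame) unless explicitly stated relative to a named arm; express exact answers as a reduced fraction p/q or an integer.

-627/640

class = fixed-axis compound train [3 meshes; 3 ratios multiply, 3 sense flips]
mesh 1 [77T→64T]: running ratio 77/64, sense −
mesh 2 [64T→70T]: running ratio 11/10, sense +
mesh 3 [57T→64T]: running ratio 627/640, sense −
ω_out/ω_in = -627/640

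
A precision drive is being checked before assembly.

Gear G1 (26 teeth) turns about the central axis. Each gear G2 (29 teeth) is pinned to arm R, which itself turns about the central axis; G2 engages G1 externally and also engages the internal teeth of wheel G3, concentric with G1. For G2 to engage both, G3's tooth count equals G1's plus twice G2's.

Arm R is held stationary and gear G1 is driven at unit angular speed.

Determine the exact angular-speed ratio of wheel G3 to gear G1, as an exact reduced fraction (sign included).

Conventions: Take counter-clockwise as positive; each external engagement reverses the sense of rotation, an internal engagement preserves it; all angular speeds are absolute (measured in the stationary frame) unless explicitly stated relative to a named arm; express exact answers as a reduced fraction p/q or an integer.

-13/42

topology: planetary set — G1 26T / G2 29T / G3 84T, arm = carrier (Willis)
ring teeth: 26 + 2·29 = 84
26(ω_sun−ω_arm) = −84(ω_ring−ω_arm),  ω_arm = 0, ω_sun = 1
ω_ring = 0 − (26/84)(1−0) = -13/42
ω_out/ω_in = -13/42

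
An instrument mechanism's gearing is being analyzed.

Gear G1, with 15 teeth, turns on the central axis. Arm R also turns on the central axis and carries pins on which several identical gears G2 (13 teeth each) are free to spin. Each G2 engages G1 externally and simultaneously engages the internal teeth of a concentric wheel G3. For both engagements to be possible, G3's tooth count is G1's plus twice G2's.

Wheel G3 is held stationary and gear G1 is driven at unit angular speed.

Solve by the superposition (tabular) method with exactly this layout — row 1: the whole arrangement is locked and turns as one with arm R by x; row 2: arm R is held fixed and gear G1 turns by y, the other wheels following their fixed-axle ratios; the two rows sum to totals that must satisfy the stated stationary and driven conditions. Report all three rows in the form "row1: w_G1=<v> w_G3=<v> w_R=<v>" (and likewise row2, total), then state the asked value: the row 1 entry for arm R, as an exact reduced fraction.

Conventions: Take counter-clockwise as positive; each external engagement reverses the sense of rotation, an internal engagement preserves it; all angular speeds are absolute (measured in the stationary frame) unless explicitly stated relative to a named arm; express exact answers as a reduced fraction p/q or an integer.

topology: planetary set — G1 15T / G2 13T / G3 41T, arm = carrier (Willis)
superposition row 1 [locked train]: every member turns x
row 2 (arm held, sun turns y): ω_ring = −(15/41)·y, ω_arm = 0
boundary: total ω_ring = x − (15/41)·y = 0 and total ω_sun = x + y = 1  ⇒  y = 41/56, x = 15/56
row 2 ring = −(15/41)·41/56 = -15/56
totals (row 1 + row 2): sun 15/56 + 41/56 = 1, ring 15/56 + (-15/56) = 0, arm 15/56 + 0 = 15/56
asked cell (row1, arm) = 15/56

row1: w_G1=15/56 w_G3=15/56 w_R=15/56
row2: w_G1=41/56 w_G3=-15/56 w_R=0
total: w_G1=1 w_G3=0 w_R=15/56
asked value: 15/56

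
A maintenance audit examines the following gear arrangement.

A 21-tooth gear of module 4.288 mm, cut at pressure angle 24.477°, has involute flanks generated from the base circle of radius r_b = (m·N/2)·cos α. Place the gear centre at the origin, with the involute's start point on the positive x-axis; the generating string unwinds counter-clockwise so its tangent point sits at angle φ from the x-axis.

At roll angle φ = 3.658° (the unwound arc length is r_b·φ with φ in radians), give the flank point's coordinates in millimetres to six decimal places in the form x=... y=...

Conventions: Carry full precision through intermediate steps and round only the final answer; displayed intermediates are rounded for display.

x=41.061017 y=0.003553

class = single-mesh tooth geometry [base-circle involute, m = 4.288, 21T]
pitch radius r_p = m·N/2 = 4.288·21/2 = 45.024000
base radius r_b = r_p·cos α = 45.024000·cos 24.477° = 40.977588
roll angle φ = 3.658° = 0.06384414 rad
x = r_b·(cos φ + φ·sin φ) = 41.061017
y = r_b·(sin φ − φ·cos φ) = 0.003553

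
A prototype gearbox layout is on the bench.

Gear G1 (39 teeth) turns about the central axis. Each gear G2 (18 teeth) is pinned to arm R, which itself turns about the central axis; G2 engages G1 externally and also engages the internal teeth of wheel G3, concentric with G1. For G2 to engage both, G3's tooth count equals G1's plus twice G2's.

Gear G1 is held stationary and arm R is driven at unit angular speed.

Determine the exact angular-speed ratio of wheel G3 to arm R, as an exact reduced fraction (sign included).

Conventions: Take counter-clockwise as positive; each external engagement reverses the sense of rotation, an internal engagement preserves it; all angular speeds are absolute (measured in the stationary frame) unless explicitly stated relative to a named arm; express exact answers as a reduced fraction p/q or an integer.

topology: planetary set — G1 39T / G2 18T / G3 75T, arm = carrier (Willis)
ring teeth: 39 + 2·18 = 75
39(ω_sun−ω_arm) = −75(ω_ring−ω_arm),  ω_sun = 0, ω_arm = 1
ω_ring = 1 − (39/75)(0−1) = 38/25
ω_out/ω_in = 38/25

38/25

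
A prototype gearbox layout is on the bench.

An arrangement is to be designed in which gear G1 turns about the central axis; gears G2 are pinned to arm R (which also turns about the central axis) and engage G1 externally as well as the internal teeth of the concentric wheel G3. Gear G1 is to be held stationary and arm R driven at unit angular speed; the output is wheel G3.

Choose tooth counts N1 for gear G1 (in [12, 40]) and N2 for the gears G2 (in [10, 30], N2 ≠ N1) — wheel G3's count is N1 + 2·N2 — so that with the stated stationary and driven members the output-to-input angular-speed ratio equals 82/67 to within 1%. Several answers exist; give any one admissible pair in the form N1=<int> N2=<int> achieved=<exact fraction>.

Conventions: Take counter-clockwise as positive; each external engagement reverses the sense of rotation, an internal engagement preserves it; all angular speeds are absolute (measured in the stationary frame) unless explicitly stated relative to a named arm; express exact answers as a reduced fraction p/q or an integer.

N1=15 N2=26 achieved=82/67

class = planetary set [ratio 82/67 wanted; Willis about the carrier]
Willis with ω_sun = 0: ω_ring/ω_arm = (N1+N3)/N3; set equal to 82/67  ⇒  N3/N1 = 1/(82/67 − 1) = 67/15
N3 = N1 + 2·N2  ⇒  N2/N1 = (N3/N1 − 1)/2 = (67/15 − 1)/2 = 26/15
smallest multiple with N1 ≥ 12 and N2 ≥ 10: k = 1  ⇒  N1 = 1·15 = 15, N2 = 1·26 = 26 (N1 ≤ 40, N2 ≤ 30, N2 ≠ N1 ✓), N3 = 15 + 2·26 = 67
check: (N1+N3)/N3 with N1 = 15, N3 = 67 gives 82/67; |achieved − target| = 0 ≤ 41/3350 ✓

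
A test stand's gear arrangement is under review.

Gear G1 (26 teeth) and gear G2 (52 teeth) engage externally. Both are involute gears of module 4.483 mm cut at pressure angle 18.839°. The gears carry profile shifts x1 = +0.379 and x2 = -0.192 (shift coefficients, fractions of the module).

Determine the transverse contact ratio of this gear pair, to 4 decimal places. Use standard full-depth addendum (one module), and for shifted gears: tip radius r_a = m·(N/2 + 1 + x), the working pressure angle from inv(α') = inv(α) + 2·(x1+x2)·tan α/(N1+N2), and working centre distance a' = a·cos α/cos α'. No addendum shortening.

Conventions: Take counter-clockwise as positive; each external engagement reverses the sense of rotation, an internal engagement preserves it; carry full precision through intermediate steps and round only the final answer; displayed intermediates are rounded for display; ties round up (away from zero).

1.6577

topology: single-mesh involute geometry — m = 4.483, 26T/52T pair
base radii: r_b1 = 55.156975, r_b2 = 110.313951
tip radii: r_a1 = 64.461057, r_a2 = 120.180264
inv(α') = inv(18.839°) + 2·(+0.379-0.192)·tan α/(26+52) = 0.01402088  ⇒  α' = 19.60968°
a' = a·cos α / cos α' = 174.8370·cos 18.839°/cos 19.60968° = 175.659013
action lengths: √(r_a1²−r_b1²) = 33.360694, √(r_a2²−r_b2²) = 47.687819
base pitch p_b = π·m·cos α = 13.329288
CR = (33.360694 + 47.687819 − 175.659013·sin 19.60968°)/13.329288 = 1.657663
contact ratio ≈ 1.6577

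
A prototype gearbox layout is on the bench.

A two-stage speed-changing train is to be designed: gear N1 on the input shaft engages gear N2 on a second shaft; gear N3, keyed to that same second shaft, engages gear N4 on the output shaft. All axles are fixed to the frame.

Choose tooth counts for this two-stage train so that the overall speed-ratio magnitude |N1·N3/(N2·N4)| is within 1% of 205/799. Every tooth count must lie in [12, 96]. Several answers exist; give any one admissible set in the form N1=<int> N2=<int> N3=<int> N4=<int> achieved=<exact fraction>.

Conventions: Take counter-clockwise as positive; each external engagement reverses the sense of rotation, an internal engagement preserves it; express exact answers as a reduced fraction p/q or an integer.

N1=15 N2=47 N3=41 N4=51 achieved=205/799

2-stage fixed-axis compound train for ratio 205/799
target = 205/799 in lowest terms: an exact hit needs N1·N3 = k·205 and N2·N4 = k·799 for one integer k, every count in [12, 96]; additionally prefer no 1:1 stage (N1 ≠ N2, N3 ≠ N4)
k = 1…2: no 1:1-free in-range split of k·205 and k·799 into factor pairs; take k = 3
k = 3: N1·N3 = 615 = 15·41, N2·N4 = 2397 = 47·51
achieved = 15·41/(47·51) = 205/799; |achieved − target| = 0 ≤ 41/15980 ✓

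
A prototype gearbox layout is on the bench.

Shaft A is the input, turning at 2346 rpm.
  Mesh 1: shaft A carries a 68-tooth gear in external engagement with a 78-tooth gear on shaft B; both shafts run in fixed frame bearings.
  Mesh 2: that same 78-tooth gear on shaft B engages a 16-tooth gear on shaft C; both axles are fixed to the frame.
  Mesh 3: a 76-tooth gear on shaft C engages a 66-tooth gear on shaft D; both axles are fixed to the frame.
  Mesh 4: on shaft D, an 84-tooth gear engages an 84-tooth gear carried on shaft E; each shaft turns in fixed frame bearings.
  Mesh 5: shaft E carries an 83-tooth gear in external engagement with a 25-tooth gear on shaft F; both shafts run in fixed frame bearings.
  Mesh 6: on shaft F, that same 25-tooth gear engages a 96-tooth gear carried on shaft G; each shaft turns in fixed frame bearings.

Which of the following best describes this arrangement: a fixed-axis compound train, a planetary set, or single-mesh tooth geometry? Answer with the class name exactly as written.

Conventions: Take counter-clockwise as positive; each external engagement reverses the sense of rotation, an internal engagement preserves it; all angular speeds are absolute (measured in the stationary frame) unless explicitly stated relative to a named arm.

topology: fixed-axis compound train — 6 meshes, A→G
classification: fixed-axis compound train

fixed-axis compound train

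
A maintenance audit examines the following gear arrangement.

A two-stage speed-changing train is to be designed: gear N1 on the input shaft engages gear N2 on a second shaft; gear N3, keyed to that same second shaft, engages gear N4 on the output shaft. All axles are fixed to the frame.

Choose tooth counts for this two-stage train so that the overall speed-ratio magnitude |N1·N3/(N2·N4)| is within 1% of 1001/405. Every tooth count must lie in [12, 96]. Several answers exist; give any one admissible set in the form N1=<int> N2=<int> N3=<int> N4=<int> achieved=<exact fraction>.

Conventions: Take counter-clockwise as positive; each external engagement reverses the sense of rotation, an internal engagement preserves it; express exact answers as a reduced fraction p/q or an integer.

design class (target 1001/405): fixed-axis compound train
target = 1001/405 in lowest terms: an exact hit needs N1·N3 = k·1001 and N2·N4 = k·405 for one integer k, every count in [12, 96]; additionally prefer no 1:1 stage (N1 ≠ N2, N3 ≠ N4)
k = 1: N1·N3 = 1001 = 13·77, N2·N4 = 405 = 15·27
achieved = 13·77/(15·27) = 1001/405; |achieved − target| = 0 ≤ 1001/40500 ✓

N1=13 N2=15 N3=77 N4=27 achieved=1001/405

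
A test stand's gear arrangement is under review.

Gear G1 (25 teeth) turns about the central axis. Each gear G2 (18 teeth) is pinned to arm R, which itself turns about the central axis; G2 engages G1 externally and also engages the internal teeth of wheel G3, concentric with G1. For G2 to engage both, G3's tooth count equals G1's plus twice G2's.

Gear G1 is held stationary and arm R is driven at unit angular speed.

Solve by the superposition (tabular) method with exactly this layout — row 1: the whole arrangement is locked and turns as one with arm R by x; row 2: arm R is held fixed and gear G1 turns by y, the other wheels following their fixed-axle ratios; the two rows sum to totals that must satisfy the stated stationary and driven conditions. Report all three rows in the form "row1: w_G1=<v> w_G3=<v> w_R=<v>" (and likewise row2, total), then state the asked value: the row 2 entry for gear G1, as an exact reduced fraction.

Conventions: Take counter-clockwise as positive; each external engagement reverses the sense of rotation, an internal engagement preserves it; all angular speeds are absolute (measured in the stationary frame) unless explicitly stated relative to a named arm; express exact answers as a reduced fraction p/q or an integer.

topology: planetary set — G1 25T / G2 18T / G3 61T, arm = carrier (Willis)
superposition row 1 [locked train]: every member turns x
superposition row 2 [arm held]: sun y, ring −(25/61)·y, arm 0
boundary: total ω_sun = x + y = 0 and total ω_arm = x = 1  ⇒  y = -1, x = 1
row 2 ring = −(25/61)·(-1) = 25/61
totals (row 1 + row 2): sun 1 + (-1) = 0, ring 1 + 25/61 = 86/61, arm 1 + 0 = 1
asked cell (row2, sun) = -1

row1: w_G1=1 w_G3=1 w_R=1
row2: w_G1=-1 w_G3=25/61 w_R=0
total: w_G1=0 w_G3=86/61 w_R=1
asked value: -1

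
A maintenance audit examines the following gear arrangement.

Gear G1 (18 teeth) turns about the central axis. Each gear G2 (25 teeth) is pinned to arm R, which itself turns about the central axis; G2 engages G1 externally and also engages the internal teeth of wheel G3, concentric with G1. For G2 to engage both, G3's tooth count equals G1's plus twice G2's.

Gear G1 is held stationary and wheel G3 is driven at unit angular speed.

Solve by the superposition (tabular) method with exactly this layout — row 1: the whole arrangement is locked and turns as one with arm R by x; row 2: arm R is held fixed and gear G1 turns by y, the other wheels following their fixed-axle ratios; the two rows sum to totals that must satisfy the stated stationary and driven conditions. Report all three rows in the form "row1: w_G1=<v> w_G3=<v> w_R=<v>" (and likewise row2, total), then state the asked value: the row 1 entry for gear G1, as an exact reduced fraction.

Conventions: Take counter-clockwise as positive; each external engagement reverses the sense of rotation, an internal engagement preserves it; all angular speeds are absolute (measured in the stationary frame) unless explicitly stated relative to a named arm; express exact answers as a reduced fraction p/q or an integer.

row1: w_G1=34/43 w_G3=34/43 w_R=34/43
row2: w_G1=-34/43 w_G3=9/43 w_R=0
total: w_G1=0 w_G3=1 w_R=34/43
asked value: 34/43

topology: planetary set — G1 18T / G2 25T / G3 68T, arm = carrier (Willis)
superposition row 1 [locked train]: every member turns x
row 2 (arm held, sun turns y): ω_ring = −(18/68)·y, ω_arm = 0
boundary: total ω_sun = x + y = 0 and total ω_ring = x − (18/68)·y = 1  ⇒  y = -34/43, x = 34/43
row 2 ring = −(18/68)·(-34/43) = 9/43
totals (row 1 + row 2): sun 34/43 + (-34/43) = 0, ring 34/43 + 9/43 = 1, arm 34/43 + 0 = 34/43
asked cell (row1, sun) = 34/43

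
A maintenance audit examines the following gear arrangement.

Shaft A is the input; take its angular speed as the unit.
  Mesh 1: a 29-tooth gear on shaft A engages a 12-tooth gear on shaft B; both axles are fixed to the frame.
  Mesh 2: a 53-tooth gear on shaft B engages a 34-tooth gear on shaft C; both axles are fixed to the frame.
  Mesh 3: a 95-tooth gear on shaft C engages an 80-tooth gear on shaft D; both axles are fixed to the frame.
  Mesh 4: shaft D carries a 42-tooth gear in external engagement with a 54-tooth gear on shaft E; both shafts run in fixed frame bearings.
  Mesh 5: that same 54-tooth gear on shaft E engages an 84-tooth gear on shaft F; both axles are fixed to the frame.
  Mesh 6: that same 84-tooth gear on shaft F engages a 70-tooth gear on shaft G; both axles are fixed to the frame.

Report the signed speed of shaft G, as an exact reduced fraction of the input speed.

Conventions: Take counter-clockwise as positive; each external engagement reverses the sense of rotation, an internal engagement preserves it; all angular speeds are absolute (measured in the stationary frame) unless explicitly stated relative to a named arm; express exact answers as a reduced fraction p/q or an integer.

6-mesh fixed-axis compound train (all bearings frame-fixed)
mesh 1 [29T→12T]: |ω|/ω_in = 1×29/12 = 29/12, sense flips to −
mesh 2 [53T→34T]: |ω|/ω_in = (29/12)×53/34 = 1537/408, sense flips to +
mesh 3 [95T→80T]: |ω|/ω_in = (1537/408)×95/80 = 29203/6528, sense flips to −
mesh 4 [42T→54T]: |ω|/ω_in = (29203/6528)×42/54 = 204421/58752, sense flips to +
mesh 5 [54T→84T]: |ω|/ω_in = (204421/58752)×54/84 = 29203/13056, sense flips to −
mesh 6 [84T→70T]: |ω|/ω_in = (29203/13056)×84/70 = 29203/10880, sense flips to +
signed output speed (× input speed) = 29203/10880

29203/10880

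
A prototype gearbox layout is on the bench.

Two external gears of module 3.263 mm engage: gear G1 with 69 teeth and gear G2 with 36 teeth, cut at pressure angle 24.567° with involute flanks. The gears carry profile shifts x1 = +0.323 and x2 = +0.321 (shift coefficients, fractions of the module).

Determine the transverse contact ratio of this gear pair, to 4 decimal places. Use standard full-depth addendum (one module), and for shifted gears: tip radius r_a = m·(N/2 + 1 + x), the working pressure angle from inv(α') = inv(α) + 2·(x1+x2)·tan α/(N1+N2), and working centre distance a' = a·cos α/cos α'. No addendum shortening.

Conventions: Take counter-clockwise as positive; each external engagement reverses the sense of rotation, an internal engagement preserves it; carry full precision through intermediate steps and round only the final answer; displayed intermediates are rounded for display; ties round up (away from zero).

1.4885

topology: single-mesh involute geometry — m = 3.263, 69T/36T pair
base radii: r_b1 = 102.382865, r_b2 = 53.417147
tip radii: r_a1 = 116.890449, r_a2 = 63.044423
inv(α') = inv(24.567°) + 2·(+0.323+0.321)·tan α/(69+36) = 0.03397178  ⇒  α' = 26.00597°
a' = a·cos α / cos α' = 171.3075·cos 24.567°/cos 26.00597° = 173.352207
action lengths: √(r_a1²−r_b1²) = 56.401472, √(r_a2²−r_b2²) = 33.484440
base pitch p_b = π·m·cos α = 9.323051
CR = (56.401472 + 33.484440 − 173.352207·sin 26.00597°)/9.323051 = 1.488469
contact ratio ≈ 1.4885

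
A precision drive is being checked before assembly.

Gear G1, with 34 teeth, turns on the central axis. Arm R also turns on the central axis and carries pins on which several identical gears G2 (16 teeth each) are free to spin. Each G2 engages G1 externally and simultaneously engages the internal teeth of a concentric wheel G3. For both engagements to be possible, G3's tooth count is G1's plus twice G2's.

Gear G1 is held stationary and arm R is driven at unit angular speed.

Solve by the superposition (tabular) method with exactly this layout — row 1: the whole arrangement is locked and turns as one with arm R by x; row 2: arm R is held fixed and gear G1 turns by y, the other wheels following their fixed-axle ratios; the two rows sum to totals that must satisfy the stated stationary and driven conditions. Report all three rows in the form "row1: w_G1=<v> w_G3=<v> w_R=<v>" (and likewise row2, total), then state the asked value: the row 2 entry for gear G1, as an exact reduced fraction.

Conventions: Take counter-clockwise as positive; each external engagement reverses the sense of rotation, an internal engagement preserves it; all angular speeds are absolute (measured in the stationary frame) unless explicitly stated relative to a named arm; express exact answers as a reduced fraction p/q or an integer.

class = planetary set [G3 = 34+2·16 = 66; Willis about the carrier]
row 1 (train locked, turned with arm): all members turn x
superposition row 2 [arm held]: sun y, ring −(34/66)·y, arm 0
boundary: total ω_sun = x + y = 0 and total ω_arm = x = 1  ⇒  y = -1, x = 1
row 2 ring = −(34/66)·(-1) = 17/33
totals (row 1 + row 2): sun 1 + (-1) = 0, ring 1 + 17/33 = 50/33, arm 1 + 0 = 1
asked cell (row2, sun) = -1

row1: w_G1=1 w_G3=1 w_R=1
row2: w_G1=-1 w_G3=17/33 w_R=0
total: w_G1=0 w_G3=50/33 w_R=1
asked value: -1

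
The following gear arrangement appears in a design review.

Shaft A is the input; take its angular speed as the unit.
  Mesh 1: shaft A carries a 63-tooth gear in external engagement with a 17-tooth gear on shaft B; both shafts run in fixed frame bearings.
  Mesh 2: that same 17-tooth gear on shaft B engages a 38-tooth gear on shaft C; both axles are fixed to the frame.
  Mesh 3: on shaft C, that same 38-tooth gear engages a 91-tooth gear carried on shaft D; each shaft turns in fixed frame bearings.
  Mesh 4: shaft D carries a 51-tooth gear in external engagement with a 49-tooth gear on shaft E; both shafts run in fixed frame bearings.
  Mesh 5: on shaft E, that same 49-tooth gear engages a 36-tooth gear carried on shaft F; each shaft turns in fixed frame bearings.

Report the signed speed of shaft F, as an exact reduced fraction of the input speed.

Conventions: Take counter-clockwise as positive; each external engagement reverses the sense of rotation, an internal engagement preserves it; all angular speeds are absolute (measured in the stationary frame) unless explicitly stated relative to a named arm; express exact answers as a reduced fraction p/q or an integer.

-51/52

5-mesh fixed-axis compound train (all bearings frame-fixed)
mesh 1 [63T→17T]: |ω|/ω_in = 1×63/17 = 63/17, sense flips to −
mesh 2 [17T→38T]: |ω|/ω_in = (63/17)×17/38 = 63/38, sense flips to +
mesh 3 [38T→91T]: |ω|/ω_in = (63/38)×38/91 = 9/13, sense flips to −
mesh 4 [51T→49T]: |ω|/ω_in = (9/13)×51/49 = 459/637, sense flips to +
mesh 5 [49T→36T]: |ω|/ω_in = (459/637)×49/36 = 51/52, sense flips to −
signed output speed (× input speed) = -51/52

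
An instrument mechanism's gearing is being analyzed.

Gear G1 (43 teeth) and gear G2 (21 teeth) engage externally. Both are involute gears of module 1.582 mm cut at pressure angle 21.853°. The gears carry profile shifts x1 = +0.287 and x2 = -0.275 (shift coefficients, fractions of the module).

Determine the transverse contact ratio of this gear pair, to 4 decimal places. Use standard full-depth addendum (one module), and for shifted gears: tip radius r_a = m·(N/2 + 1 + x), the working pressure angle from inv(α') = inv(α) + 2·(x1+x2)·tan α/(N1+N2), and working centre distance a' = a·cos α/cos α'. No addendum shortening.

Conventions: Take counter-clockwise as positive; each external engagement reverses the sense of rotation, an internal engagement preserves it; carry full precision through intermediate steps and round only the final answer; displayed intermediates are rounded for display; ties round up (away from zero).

class = single-mesh tooth geometry [involute pair 43T × 21T, m = 1.582]
base radii: r_b1 = 31.568891, r_b2 = 15.417365
tip radii: r_a1 = 36.049034, r_a2 = 17.757950
inv(α') = inv(21.853°) + 2·(+0.287-0.275)·tan α/(43+21) = 0.01978846  ⇒  α' = 21.90643°
a' = a·cos α / cos α' = 50.6240·cos 21.853°/cos 21.90643° = 50.642962
action lengths: √(r_a1²−r_b1²) = 17.405114, √(r_a2²−r_b2²) = 8.811903
base pitch p_b = π·m·cos α = 4.612865
CR = (17.405114 + 8.811903 − 50.642962·sin 21.90643°)/4.612865 = 1.587416
contact ratio ≈ 1.5874

1.5874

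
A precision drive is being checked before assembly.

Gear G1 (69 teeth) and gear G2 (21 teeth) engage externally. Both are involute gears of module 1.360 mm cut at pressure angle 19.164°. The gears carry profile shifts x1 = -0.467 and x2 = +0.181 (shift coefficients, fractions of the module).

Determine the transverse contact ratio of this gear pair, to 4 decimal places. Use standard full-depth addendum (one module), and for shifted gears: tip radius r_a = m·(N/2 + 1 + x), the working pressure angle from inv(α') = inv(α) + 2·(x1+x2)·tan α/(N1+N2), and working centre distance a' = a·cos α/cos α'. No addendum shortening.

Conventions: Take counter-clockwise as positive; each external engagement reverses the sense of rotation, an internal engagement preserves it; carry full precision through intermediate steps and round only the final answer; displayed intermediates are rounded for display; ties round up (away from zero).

1.7450

recognized (one external pair, fixed centres): single-mesh tooth geometry, m = 1.360, N1 = 69, N2 = 21
base radii: r_b1 = 44.319826, r_b2 = 13.488643
tip radii: r_a1 = 47.644880, r_a2 = 15.886160
inv(α') = inv(19.164°) + 2·(-0.467+0.181)·tan α/(69+21) = 0.01084882  ⇒  α' = 18.04784°
a' = a·cos α / cos α' = 61.2000·cos 19.164°/cos 18.04784° = 60.799935
action lengths: √(r_a1²−r_b1²) = 17.486785, √(r_a2²−r_b2²) = 8.392056
base pitch p_b = π·m·cos α = 4.035792
CR = (17.486785 + 8.392056 − 60.799935·sin 18.04784°)/4.035792 = 1.744975
contact ratio ≈ 1.7450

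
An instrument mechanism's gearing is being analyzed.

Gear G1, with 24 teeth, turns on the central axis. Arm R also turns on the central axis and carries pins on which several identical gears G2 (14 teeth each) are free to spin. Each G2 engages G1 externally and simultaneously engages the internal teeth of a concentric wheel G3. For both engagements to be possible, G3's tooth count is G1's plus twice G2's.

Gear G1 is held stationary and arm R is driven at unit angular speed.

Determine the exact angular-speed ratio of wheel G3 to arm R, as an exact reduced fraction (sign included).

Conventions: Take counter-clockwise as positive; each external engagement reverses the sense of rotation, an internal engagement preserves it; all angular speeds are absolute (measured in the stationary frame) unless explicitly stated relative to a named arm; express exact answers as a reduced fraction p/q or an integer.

19/13

recognized (axles ride arm R): planetary set, 24/14/52 teeth
ring teeth: 24 + 2·14 = 52
24(ω_sun−ω_arm) = −52(ω_ring−ω_arm),  ω_sun = 0, ω_arm = 1
ω_ring = 1 − (24/52)(0−1) = 19/13
ω_out/ω_in = 19/13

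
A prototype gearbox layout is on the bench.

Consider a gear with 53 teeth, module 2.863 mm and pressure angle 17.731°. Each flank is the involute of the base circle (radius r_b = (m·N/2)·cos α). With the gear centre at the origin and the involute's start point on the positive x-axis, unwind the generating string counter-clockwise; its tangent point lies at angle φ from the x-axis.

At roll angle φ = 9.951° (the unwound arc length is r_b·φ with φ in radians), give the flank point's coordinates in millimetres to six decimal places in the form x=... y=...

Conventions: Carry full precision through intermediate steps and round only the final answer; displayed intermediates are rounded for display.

recognized (one wheel, involute flank): single-mesh tooth geometry, m = 2.863, N = 53
pitch radius r_p = m·N/2 = 2.863·53/2 = 75.869500
base radius r_b = r_p·cos α = 75.869500·cos 17.731° = 72.265459
roll angle φ = 9.951° = 0.17367771 rad
x = r_b·(cos φ + φ·sin φ) = 73.347160
y = r_b·(sin φ − φ·cos φ) = 0.125815

x=73.347160 y=0.125815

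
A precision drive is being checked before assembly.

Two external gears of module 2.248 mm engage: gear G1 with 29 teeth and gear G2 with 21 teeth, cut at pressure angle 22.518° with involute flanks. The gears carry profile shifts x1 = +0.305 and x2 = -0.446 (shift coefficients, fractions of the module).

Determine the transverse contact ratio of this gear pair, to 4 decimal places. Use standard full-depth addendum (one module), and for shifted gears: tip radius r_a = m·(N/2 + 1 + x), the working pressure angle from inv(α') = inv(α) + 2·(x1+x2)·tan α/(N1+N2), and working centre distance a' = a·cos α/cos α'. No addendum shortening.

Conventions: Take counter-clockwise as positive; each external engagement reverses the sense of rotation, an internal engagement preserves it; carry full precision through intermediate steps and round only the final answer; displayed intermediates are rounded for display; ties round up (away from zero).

1.5500

topology: single-mesh involute geometry — m = 2.248, 29T/21T pair
base radii: r_b1 = 30.110857, r_b2 = 21.804414
tip radii: r_a1 = 35.529640, r_a2 = 24.849392
inv(α') = inv(22.518°) + 2·(+0.305-0.446)·tan α/(29+21) = 0.01923019  ⇒  α' = 21.70662°
a' = a·cos α / cos α' = 56.2000·cos 22.518°/cos 21.70662° = 55.877557
action lengths: √(r_a1²−r_b1²) = 18.859788, √(r_a2²−r_b2²) = 11.918885
base pitch p_b = π·m·cos α = 6.523865
CR = (18.859788 + 11.918885 − 55.877557·sin 21.70662°)/6.523865 = 1.550021
contact ratio ≈ 1.5500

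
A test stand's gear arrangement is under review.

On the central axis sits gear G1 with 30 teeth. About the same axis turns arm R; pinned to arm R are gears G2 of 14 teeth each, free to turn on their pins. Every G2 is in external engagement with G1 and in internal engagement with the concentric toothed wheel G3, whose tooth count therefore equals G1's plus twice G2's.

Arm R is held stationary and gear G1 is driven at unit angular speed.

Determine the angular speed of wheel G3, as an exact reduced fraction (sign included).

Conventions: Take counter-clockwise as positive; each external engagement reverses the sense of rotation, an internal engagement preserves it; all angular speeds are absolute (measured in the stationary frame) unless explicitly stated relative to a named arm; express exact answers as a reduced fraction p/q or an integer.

recognized (axles ride arm R): planetary set, 30/14/58 teeth
ring teeth: 30 + 2·14 = 58
30(ω_sun−ω_arm) = −58(ω_ring−ω_arm),  ω_arm = 0, ω_sun = 1
ω_ring = 0 − (30/58)(1−0) = -15/29
exact speed ratio = -15/29

-15/29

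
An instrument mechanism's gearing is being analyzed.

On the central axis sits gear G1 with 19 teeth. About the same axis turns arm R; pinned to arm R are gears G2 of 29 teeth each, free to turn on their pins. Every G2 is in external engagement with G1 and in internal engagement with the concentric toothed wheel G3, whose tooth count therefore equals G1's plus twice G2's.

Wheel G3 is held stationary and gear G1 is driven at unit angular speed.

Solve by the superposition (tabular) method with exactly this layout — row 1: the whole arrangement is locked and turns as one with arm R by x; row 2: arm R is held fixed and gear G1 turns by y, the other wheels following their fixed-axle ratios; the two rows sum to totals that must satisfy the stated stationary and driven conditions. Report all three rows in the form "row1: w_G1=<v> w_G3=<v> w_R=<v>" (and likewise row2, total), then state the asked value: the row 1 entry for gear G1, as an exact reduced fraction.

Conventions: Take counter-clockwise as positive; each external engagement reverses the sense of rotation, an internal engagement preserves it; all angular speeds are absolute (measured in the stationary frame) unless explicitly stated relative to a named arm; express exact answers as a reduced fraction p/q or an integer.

row1: w_G1=19/96 w_G3=19/96 w_R=19/96
row2: w_G1=77/96 w_G3=-19/96 w_R=0
total: w_G1=1 w_G3=0 w_R=19/96
asked value: 19/96

topology: planetary set — G1 19T / G2 29T / G3 77T, arm = carrier (Willis)
row 1: whole set turns with the arm by x
row 2: sun turns y, ring = −(19/77)·y, arm 0
boundary: total ω_ring = x − (19/77)·y = 0 and total ω_sun = x + y = 1  ⇒  y = 77/96, x = 19/96
row 2 ring = −(19/77)·77/96 = -19/96
totals (row 1 + row 2): sun 19/96 + 77/96 = 1, ring 19/96 + (-19/96) = 0, arm 19/96 + 0 = 19/96
asked cell (row1, sun) = 19/96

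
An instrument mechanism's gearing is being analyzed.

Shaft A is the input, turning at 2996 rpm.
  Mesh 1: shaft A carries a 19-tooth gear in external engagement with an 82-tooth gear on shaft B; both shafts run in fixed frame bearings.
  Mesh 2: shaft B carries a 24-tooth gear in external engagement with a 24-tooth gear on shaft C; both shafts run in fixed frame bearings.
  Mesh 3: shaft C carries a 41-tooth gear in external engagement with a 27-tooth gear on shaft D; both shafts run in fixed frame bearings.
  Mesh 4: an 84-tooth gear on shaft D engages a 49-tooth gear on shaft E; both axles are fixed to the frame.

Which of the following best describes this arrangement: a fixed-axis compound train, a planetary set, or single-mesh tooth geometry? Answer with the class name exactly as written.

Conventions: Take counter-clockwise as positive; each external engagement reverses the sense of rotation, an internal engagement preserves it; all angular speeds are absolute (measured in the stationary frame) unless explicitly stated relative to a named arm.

fixed-axis compound train

4-mesh fixed-axis compound train (all bearings frame-fixed)
classification: fixed-axis compound train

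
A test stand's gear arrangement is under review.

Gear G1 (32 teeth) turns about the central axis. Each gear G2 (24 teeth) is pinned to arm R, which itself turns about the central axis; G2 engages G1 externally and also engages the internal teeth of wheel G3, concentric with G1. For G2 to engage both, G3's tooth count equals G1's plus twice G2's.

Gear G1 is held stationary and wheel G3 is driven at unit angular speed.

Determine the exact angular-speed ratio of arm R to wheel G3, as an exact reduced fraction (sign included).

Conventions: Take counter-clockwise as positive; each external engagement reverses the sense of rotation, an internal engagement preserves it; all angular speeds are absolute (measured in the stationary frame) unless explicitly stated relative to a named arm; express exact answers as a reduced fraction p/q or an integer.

5/7

class = planetary set [G3 = 32+2·24 = 80; Willis about the carrier]
ring teeth: 32 + 2·24 = 80
32(ω_sun−ω_arm) = −80(ω_ring−ω_arm),  ω_sun = 0, ω_ring = 1
32(0−ω_arm) = −80(1−ω_arm)  ⇒  112·ω_arm = 80  ⇒  ω_arm = 5/7
ω_out/ω_in = 5/7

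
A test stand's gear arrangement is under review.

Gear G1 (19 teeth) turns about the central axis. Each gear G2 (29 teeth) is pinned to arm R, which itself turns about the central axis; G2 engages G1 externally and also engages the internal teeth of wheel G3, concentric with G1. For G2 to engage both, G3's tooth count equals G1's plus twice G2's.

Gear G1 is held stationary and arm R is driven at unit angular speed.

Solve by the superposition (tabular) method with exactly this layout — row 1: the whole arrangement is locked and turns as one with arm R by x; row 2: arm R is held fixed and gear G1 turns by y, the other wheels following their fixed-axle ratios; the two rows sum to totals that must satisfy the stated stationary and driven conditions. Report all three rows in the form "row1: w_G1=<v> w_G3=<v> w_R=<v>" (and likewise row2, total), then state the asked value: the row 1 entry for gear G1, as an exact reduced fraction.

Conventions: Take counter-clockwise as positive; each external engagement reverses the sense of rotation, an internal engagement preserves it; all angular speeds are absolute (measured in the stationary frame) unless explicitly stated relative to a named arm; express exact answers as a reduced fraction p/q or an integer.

row1: w_G1=1 w_G3=1 w_R=1
row2: w_G1=-1 w_G3=19/77 w_R=0
total: w_G1=0 w_G3=96/77 w_R=1
asked value: 1

class = planetary set [G3 = 19+2·29 = 77; Willis about the carrier]
row 1 — lock + rotate with arm: ω_sun = ω_ring = ω_arm = x
row 2 (arm held, sun turns y): ω_ring = −(19/77)·y, ω_arm = 0
boundary: total ω_sun = x + y = 0 and total ω_arm = x = 1  ⇒  y = -1, x = 1
row 2 ring = −(19/77)·(-1) = 19/77
totals (row 1 + row 2): sun 1 + (-1) = 0, ring 1 + 19/77 = 96/77, arm 1 + 0 = 1
asked cell (row1, sun) = 1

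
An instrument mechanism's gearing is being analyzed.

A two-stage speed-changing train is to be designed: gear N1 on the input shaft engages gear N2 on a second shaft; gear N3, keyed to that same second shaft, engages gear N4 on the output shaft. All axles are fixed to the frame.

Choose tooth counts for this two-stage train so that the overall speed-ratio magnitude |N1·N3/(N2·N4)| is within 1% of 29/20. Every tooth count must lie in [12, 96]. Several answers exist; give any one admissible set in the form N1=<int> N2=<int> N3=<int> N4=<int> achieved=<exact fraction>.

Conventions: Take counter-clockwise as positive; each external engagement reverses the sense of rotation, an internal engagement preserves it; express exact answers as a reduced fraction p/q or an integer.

2-stage fixed-axis compound train for ratio 29/20
target = 29/20 in lowest terms: an exact hit needs N1·N3 = k·29 and N2·N4 = k·20 for one integer k, every count in [12, 96]; additionally prefer no 1:1 stage (N1 ≠ N2, N3 ≠ N4)
k = 1…11: no 1:1-free in-range split of k·29 and k·20 into factor pairs; take k = 12
k = 12: N1·N3 = 348 = 12·29, N2·N4 = 240 = 20·12
achieved = 12·29/(20·12) = 29/20; |achieved − target| = 0 ≤ 29/2000 ✓

N1=12 N2=20 N3=29 N4=12 achieved=29/20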